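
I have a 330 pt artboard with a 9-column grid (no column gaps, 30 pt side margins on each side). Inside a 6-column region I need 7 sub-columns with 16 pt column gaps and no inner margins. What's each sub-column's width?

Inside the margins: 330 − 60 = 270 pt.
270 / 9 = 30 pt per column.
With no column gaps, 6 columns span 6·30 = 180 pt.
7d + 6·16 = 180 → 7d = 84 → d = 12 pt.

12 pt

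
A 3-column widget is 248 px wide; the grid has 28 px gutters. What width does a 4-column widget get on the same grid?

340 px

3 columns + 2 gutters: 3c + 2·28 = 248.
3c = 248 − 56 = 192, so c = 64 px.
4 columns plus 3 gutters: 256 + 84 = 340 px.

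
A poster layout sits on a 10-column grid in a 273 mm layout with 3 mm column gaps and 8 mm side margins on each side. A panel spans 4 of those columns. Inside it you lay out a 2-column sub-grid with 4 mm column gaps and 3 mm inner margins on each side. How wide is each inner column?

Inside the margins: 273 − 16 = 257 mm.
10 columns + 9 column gaps: 10c + 9·3 = 257.
10c = 257 − 27 = 230, so c = 23 mm.
Span of 4: 4·23 + 3·3 = 92 + 9 = 101 mm.
Inner content = 101 − 2·3 = 95 mm.
Subtracting 1 column gap of 4 leaves 91 for 2 columns, so d = 45.5 mm.

45.5 mm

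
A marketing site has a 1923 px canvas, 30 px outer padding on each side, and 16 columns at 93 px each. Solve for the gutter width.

25 px

Inside the margins: 1923 − 60 = 1863 px.
Columns use 1488 px, leaving 375 px across 15 gutters = 25 px each.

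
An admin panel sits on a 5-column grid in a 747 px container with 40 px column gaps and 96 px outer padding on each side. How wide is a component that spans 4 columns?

Subtract both margins: 747 − 2·96 = 555 px.
5 columns + 4 column gaps: 5c + 4·40 = 555.
5c = 555 − 160 = 395, so c = 79 px.
4 columns plus 3 column gaps: 316 + 120 = 436 px.

436 px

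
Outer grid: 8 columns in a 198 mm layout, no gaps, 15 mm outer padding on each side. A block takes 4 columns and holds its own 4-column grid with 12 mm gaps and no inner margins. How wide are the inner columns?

12 mm

Subtract both margins: 198 − 2·15 = 168 mm.
8c = 168 → c = 21 mm.
4-column span = 4·21 = 84 mm.
Subtracting 3 gaps of 12 leaves 48 for 4 columns, so d = 12 mm.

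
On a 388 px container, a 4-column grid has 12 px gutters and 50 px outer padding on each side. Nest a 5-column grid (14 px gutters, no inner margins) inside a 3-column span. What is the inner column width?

Take off 100 px of margins, leaving 288 px.
4 columns + 3 gutters: 4c + 3·12 = 288.
4c = 288 − 36 = 252, so c = 63 px.
Span of 3: 3·63 + 2·12 = 189 + 24 = 213 px.
Subtracting 4 gutters of 14 leaves 157 for 5 columns, so d = 31.4 px.

31.4 px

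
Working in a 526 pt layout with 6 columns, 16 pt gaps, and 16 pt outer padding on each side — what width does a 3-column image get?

239 pt

Subtract both margins: 526 − 2·16 = 494 pt.
Subtracting 5 gaps of 16 leaves 414 for 6 columns, so c = 69 pt.
Span of 3: 3·69 + 2·16 = 207 + 32 = 239 pt.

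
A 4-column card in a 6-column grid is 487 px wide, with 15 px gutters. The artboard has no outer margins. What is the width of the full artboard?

4 columns + 3 gutters: 4c + 3·15 = 487.
4c = 487 − 45 = 442, so c = 110.5 px.
Summing: 663 + 75 = 738 px.

738 px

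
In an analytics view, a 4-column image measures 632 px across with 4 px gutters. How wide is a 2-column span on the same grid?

4 columns + 3 gutters: 4c + 3·4 = 632.
4c = 632 − 12 = 620, so c = 155 px.
Span of 2: 2·155 + 1·4 = 310 + 4 = 314 px.

314 px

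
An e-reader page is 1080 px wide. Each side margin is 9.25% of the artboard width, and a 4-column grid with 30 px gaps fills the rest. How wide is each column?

Margins: 9.25% × 1080 = 99.9 px each, so content = 1080 − 199.8 = 880.2 px.
4 columns + 3 gaps: 4c + 3·30 = 880.2.
4c = 880.2 − 90 = 790.2, so c = 197.55 px.

197.55 px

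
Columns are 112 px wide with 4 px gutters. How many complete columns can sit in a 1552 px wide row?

13 columns

13 columns: 13·112 + 12·4 = 1504 px ≤ 1552.
14 columns: 1620 px > 1552. So 13.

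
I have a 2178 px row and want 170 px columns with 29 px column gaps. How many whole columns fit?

11 columns: 11·170 + 10·29 = 2160 px ≤ 2178.
12 columns: 2359 px > 2178. So 11.

11 columns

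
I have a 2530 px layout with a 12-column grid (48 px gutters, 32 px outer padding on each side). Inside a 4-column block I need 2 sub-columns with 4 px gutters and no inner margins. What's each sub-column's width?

393 px

Subtract both margins: 2530 − 2·32 = 2466 px.
2466 − 11·48 = 1938; ÷12 gives c = 161.5 px.
4 columns plus 3 gutters: 646 + 144 = 790 px.
2d + 1·4 = 790 → 2d = 786 → d = 393 px.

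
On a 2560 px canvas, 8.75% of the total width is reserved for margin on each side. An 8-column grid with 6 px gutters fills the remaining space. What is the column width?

258.75 px

Margins: 8.75% × 2560 = 224 px each, so content = 2560 − 448 = 2112 px.
8c + 7·6 = 2112 → 8c = 2070 → c = 258.75 px.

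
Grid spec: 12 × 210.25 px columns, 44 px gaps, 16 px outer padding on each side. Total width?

Adding margins, columns and gutters: 32 + 2523 + 484 = 3039 px.

3039 px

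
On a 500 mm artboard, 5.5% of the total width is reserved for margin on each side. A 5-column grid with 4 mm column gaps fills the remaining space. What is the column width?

85.8 mm

Each margin = 5.5% of 500 = 27.5 mm; content = 500 − 2·27.5 = 445 mm.
5c + 4·4 = 445 → 5c = 429 → c = 85.8 mm.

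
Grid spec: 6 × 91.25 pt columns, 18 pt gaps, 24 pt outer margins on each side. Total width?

685.5 pt

Adding margins, columns and gutters: 48 + 547.5 + 90 = 685.5 pt.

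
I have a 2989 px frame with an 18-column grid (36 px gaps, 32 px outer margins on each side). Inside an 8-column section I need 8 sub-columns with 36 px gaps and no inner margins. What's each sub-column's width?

Inside the margins: 2989 − 64 = 2925 px.
2925 − 17·36 = 2313; ÷18 gives c = 128.5 px.
8-column span = 8·128.5 + 7·36 = 1280 px.
1280 − 7·36 = 1028; ÷8 gives d = 128.5 px.

128.5 px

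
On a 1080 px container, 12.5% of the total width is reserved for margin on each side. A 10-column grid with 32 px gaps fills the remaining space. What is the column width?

52.2 px

Each margin = 12.5% of 1080 = 135 px; content = 1080 − 2·135 = 810 px.
Subtracting 9 gaps of 32 leaves 522 for 10 columns, so c = 52.2 px.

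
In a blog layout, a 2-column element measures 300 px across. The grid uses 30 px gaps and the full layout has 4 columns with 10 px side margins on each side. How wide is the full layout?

650 px

2 columns + 1 gap: 2c + 1·30 = 300.
2c = 300 − 30 = 270, so c = 135 px.
Layout = 2·10 + 4·135 + 3·30 = 20 + 540 + 90 = 650 px.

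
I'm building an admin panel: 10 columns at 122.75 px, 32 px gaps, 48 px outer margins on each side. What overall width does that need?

1611.5 px

Artboard = 2·48 + 10·122.75 + 9·32 = 96 + 1227.5 + 288 = 1611.5 px.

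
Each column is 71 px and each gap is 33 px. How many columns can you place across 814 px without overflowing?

Each extra column adds 71 + 33 = 104 px.
(814 + 33) / 104 = 8.14, so 8 columns fit.

8 columns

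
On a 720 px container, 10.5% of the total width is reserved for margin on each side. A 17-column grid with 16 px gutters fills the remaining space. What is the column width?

Margins: 10.5% × 720 = 75.6 px each, so content = 720 − 151.2 = 568.8 px.
568.8 − 16·16 = 312.8; ÷17 gives c = 18.4 px.

18.4 px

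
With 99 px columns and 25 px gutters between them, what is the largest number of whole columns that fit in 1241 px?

10 columns

10 columns: 10·99 + 9·25 = 1215 px ≤ 1241.
11 columns: 1339 px > 1241. So 10.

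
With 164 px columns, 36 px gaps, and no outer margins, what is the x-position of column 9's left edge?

1600 px

Each column+gutter stride is 200 px; with no margin, 8 of them is 1600 px.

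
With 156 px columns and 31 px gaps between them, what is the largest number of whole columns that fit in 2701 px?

k columns need k·156 + (k−1)·31 = k·187 − 31.
k·187 − 31 ≤ 2701 → k ≤ 2732 / 187 ≈ 14.61, so k = 14.

14 columns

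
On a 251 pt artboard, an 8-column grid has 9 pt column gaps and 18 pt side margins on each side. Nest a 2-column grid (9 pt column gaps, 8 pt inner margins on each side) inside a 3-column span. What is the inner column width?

25 pt

Take off 36 pt of margins, leaving 215 pt.
8c + 7·9 = 215 → 8c = 152 → c = 19 pt.
3 columns plus 2 column gaps: 57 + 18 = 75 pt.
Inner content = 75 − 2·8 = 59 pt.
2 columns + 1 column gap: 2d + 1·9 = 59.
2d = 59 − 9 = 50, so d = 25 pt.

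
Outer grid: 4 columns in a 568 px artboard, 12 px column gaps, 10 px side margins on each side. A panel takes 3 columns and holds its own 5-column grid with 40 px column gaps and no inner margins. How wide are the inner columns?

Outer content = 568 − 2·10 = 548 px.
4c + 3·12 = 548 → 4c = 512 → c = 128 px.
Span of 3: 3·128 + 2·12 = 384 + 24 = 408 px.
Subtracting 4 column gaps of 40 leaves 248 for 5 columns, so d = 49.6 px.

49.6 px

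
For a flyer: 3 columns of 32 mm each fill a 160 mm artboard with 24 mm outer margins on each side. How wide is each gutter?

Inside the margins: 160 − 48 = 112 mm.
3·32 + 2g = 112 → 2g = 16 → g = 8 mm.

8 mm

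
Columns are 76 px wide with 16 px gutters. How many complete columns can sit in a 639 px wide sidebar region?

7 columns

Each extra column adds 76 + 16 = 92 px.
(639 + 16) / 92 = 7.12, so 7 columns fit.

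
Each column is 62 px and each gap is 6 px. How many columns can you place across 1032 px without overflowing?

15 columns: 15·62 + 14·6 = 1014 px ≤ 1032.
16 columns: 1082 px > 1032. So 15.

15 columns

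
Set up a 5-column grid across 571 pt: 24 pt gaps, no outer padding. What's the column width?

5c + 4·24 = 571 → 5c = 475 → c = 95 pt.

95 pt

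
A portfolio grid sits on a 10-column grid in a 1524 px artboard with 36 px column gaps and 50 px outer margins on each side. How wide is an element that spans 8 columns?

Content width = 1524 − 2·50 = 1424 px.
1424 − 9·36 = 1100; ÷10 gives c = 110 px.
8-column span = 8·110 + 7·36 = 1132 px.

1132 px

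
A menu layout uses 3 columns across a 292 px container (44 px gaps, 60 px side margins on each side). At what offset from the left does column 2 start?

Inside the margins: 292 − 120 = 172 px.
172 − 2·44 = 84; ÷3 gives c = 28 px.
Column 2 starts at margin + 1·(column + gutter) = 60 + 1·72 = 132 px.

132 px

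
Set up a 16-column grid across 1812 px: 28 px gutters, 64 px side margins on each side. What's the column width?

Take off 128 px of margins, leaving 1684 px.
16c + 15·28 = 1684 → 16c = 1264 → c = 79 px.

79 px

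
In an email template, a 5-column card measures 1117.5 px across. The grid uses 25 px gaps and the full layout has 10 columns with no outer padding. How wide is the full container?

2260 px

5 columns + 4 gaps: 5c + 4·25 = 1117.5.
5c = 1117.5 − 100 = 1017.5, so c = 203.5 px.
Summing: 2035 + 225 = 2260 px.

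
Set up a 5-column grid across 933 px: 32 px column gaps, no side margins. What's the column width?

933 − 4·32 = 805; ÷5 gives c = 161 px.

161 px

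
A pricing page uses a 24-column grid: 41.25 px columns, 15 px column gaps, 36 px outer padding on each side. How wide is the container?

1407 px

Adding margins, columns and gutters: 72 + 990 + 345 = 1407 px.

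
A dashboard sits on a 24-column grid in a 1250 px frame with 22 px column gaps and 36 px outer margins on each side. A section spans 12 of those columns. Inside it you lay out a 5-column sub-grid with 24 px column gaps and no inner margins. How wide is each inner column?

96.4 px

Subtract both margins: 1250 − 2·36 = 1178 px.
24 columns + 23 column gaps: 24c + 23·22 = 1178.
24c = 1178 − 506 = 672, so c = 28 px.
Span of 12: 12·28 + 11·22 = 336 + 242 = 578 px.
578 − 4·24 = 482; ÷5 gives d = 96.4 px.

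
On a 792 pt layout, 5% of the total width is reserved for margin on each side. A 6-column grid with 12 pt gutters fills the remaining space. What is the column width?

792 × (1 − 2·5%) = 792 × 90% = 712.8 pt for the columns.
6c + 5·12 = 712.8 → 6c = 652.8 → c = 108.8 pt.

108.8 pt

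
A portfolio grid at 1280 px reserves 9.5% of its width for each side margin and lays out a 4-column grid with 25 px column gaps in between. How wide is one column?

240.45 px

Each margin = 9.5% of 1280 = 121.6 px; content = 1280 − 2·121.6 = 1036.8 px.
Subtracting 3 column gaps of 25 leaves 961.8 for 4 columns, so c = 240.45 px.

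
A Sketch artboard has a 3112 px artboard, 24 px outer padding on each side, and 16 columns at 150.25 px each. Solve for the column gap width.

Inside the margins: 3112 − 48 = 3064 px.
16 columns take 16·150.25 = 2404 px; remaining 660 splits into 15 column gaps.
g = 660 / 15 = 44 px.

44 px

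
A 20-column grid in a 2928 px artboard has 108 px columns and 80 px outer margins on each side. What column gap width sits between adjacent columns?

32 px

Subtract both margins: 2928 − 2·80 = 2768 px.
Columns use 2160 px, leaving 608 px across 19 column gaps = 32 px each.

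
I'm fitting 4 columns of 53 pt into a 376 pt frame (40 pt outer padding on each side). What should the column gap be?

Take off 80 pt of margins, leaving 296 pt.
4·53 + 3g = 296 → 3g = 84 → g = 28 pt.

28 pt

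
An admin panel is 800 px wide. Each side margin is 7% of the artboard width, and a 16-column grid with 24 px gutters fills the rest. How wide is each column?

20.5 px

800 × (1 − 2·7%) = 800 × 86% = 688 px for the columns.
16c + 15·24 = 688 → 16c = 328 → c = 20.5 px.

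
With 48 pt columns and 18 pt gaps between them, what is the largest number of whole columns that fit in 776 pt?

k columns need k·48 + (k−1)·18 = k·66 − 18.
k·66 − 18 ≤ 776 → k ≤ 794 / 66 ≈ 12.03, so k = 12.

12 columns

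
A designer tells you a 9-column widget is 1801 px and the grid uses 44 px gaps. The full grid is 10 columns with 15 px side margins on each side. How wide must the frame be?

Subtracting 8 gaps of 44 leaves 1449 for 9 columns, so c = 161 px.
Total width: 2·15 + 10·161 + 9·44 = 2036 px.

2036 px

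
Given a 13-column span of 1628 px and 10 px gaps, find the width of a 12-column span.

13c + 12·10 = 1628 → 13c = 1508 → c = 116 px.
12 columns plus 11 gaps: 1392 + 110 = 1502 px.

1502 px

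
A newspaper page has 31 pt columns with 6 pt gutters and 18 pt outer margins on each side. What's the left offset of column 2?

55 pt

Each column+gutter stride is 37 pt; 1 of them past the 18 pt margin is 18 + 37 = 55 pt.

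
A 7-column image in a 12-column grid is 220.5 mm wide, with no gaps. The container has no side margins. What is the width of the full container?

With no gaps, each column is 220.5/7 = 31.5 mm.
Container = 12·31.5 = 378 = 378 mm.

378 mm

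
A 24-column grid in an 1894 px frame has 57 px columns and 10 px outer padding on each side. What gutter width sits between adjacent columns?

22 px

Inside the margins: 1894 − 20 = 1874 px.
24·57 + 23g = 1874 → 23g = 506 → g = 22 px.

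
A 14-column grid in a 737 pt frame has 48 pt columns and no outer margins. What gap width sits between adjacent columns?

14·48 + 13g = 737 → 13g = 65 → g = 5 pt.

5 pt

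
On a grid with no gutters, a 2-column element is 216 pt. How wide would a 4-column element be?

With no gutters, each column is 216/2 = 108 pt.
With no gutters, 4 columns span 4·108 = 432 pt.

432 pt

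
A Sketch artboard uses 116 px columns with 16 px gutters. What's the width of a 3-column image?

3-column span = 3·116 + 2·16 = 380 px.

380 px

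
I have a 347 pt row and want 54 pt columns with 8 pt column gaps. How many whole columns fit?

5 columns: 5·54 + 4·8 = 302 pt ≤ 347.
6 columns: 364 pt > 347. So 5.

5 columns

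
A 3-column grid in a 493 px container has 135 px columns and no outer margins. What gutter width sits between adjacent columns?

44 px

3 columns take 3·135 = 405 px; remaining 88 splits into 2 gutters.
g = 88 / 2 = 44 px.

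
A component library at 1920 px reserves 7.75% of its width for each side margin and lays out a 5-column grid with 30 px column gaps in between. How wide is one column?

300.48 px

Each margin = 7.75% of 1920 = 148.8 px; content = 1920 − 2·148.8 = 1622.4 px.
1622.4 − 4·30 = 1502.4; ÷5 gives c = 300.48 px.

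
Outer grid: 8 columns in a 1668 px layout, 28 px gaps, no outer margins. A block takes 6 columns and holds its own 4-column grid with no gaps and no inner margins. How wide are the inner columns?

1668 − 7·28 = 1472; ÷8 gives c = 184 px.
Span of 6: 6·184 + 5·28 = 1104 + 140 = 1244 px.
With no gaps, each column is 1244/4 = 311 px.

311 px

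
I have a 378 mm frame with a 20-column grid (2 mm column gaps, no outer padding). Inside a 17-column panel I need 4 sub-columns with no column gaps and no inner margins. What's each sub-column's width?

80.25 mm

378 − 19·2 = 340; ÷20 gives c = 17 mm.
Span of 17: 17·17 + 16·2 = 289 + 32 = 321 mm.
4d = 321 → d = 80.25 mm.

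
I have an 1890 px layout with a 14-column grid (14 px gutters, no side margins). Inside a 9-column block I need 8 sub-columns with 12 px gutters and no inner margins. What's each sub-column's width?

Subtracting 13 gutters of 14 leaves 1708 for 14 columns, so c = 122 px.
9-column span = 9·122 + 8·14 = 1210 px.
1210 − 7·12 = 1126; ÷8 gives d = 140.75 px.

140.75 px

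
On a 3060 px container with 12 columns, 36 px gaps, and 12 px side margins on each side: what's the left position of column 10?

Inside the margins: 3060 − 24 = 3036 px.
Subtracting 11 gaps of 36 leaves 2640 for 12 columns, so c = 220 px.
Column 10 starts at margin + 9·(column + gutter) = 12 + 9·256 = 2316 px.

2316 px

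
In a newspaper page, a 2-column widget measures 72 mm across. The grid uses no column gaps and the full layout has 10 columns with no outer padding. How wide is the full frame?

360 mm

2c = 72 → c = 36 mm.
Summing: 360 = 360 mm.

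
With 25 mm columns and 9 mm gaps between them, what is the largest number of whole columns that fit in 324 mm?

9 columns: 9·25 + 8·9 = 297 mm ≤ 324.
10 columns: 331 mm > 324. So 9.

9 columns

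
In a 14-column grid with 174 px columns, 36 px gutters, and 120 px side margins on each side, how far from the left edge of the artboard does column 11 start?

2220 px

Column 11 starts at margin + 10·(column + gutter) = 120 + 10·210 = 2220 px.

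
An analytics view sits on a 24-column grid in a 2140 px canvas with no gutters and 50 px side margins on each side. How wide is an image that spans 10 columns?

850 px

Inside the margins: 2140 − 100 = 2040 px.
2040 / 24 = 85 px per column.
10-column span = 10·85 = 850 px.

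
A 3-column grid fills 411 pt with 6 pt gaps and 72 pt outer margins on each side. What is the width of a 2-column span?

Take off 144 pt of margins, leaving 267 pt.
3c + 2·6 = 267 → 3c = 255 → c = 85 pt.
2 columns plus 1 gap: 170 + 6 = 176 pt.

176 pt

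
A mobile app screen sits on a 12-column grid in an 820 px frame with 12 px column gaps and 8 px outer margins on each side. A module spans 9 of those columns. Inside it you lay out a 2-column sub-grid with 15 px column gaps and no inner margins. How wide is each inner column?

292.5 px

Take off 16 px of margins, leaving 804 px.
804 − 11·12 = 672; ÷12 gives c = 56 px.
9 columns plus 8 column gaps: 504 + 96 = 600 px.
600 − 1·15 = 585; ÷2 gives d = 292.5 px.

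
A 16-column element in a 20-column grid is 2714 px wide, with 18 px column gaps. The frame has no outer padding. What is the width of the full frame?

16 columns + 15 column gaps: 16c + 15·18 = 2714.
16c = 2714 − 270 = 2444, so c = 152.75 px.
Total width: 20·152.75 + 19·18 = 3397 px.

3397 px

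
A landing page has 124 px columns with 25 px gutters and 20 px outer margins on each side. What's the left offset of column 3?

Each column+gutter stride is 149 px; 2 of them past the 20 px margin is 20 + 298 = 318 px.

318 px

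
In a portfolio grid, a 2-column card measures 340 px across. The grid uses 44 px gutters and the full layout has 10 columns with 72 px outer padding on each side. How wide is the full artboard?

2020 px

2 columns + 1 gutter: 2c + 1·44 = 340.
2c = 340 − 44 = 296, so c = 148 px.
Artboard = 2·72 + 10·148 + 9·44 = 144 + 1480 + 396 = 2020 px.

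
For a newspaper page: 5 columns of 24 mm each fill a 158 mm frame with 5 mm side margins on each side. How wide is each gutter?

7 mm

Content width = 158 − 2·5 = 148 mm.
5·24 + 4g = 148 → 4g = 28 → g = 7 mm.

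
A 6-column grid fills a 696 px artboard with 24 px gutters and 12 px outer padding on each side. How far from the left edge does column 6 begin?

Subtract both margins: 696 − 2·12 = 672 px.
6c + 5·24 = 672 → 6c = 552 → c = 92 px.
Each column+gutter stride is 116 px; 5 of them past the 12 px margin is 12 + 580 = 592 px.

592 px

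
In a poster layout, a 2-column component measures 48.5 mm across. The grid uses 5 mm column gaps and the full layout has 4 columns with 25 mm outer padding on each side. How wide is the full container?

2 columns + 1 column gap: 2c + 1·5 = 48.5.
2c = 48.5 − 5 = 43.5, so c = 21.75 mm.
Total width: 2·25 + 4·21.75 + 3·5 = 152 mm.

152 mm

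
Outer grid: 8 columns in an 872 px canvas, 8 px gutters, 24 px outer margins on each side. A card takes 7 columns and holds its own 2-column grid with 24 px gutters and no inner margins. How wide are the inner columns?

348 px

Subtract both margins: 872 − 2·24 = 824 px.
8 columns + 7 gutters: 8c + 7·8 = 824.
8c = 824 − 56 = 768, so c = 96 px.
7-column span = 7·96 + 6·8 = 720 px.
2d + 1·24 = 720 → 2d = 696 → d = 348 px.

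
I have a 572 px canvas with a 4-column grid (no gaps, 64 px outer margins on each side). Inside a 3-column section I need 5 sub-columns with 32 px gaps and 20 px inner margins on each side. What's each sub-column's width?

33 px

Inside the margins: 572 − 128 = 444 px.
444 / 4 = 111 px per column.
3-column span = 3·111 = 333 px.
Inner content = 333 − 2·20 = 293 px.
5 columns + 4 gaps: 5d + 4·32 = 293.
5d = 293 − 128 = 165, so d = 33 px.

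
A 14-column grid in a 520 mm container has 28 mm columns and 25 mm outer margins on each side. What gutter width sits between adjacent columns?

6 mm

Content width = 520 − 2·25 = 470 mm.
Columns use 392 mm, leaving 78 mm across 13 gutters = 6 mm each.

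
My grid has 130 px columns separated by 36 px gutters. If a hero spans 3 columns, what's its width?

3-column span = 3·130 + 2·36 = 462 px.

462 px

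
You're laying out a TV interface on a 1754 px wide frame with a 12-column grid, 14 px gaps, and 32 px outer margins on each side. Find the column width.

128 px

Take off 64 px of margins, leaving 1690 px.
1690 − 11·14 = 1536; ÷12 gives c = 128 px.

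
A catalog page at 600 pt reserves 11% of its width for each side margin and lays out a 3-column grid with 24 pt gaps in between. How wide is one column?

Each margin = 11% of 600 = 66 pt; content = 600 − 2·66 = 468 pt.
Subtracting 2 gaps of 24 leaves 420 for 3 columns, so c = 140 pt.

140 pt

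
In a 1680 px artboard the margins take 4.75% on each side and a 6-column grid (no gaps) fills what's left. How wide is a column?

253.4 px

Each margin = 4.75% of 1680 = 79.8 px; content = 1680 − 2·79.8 = 1520.4 px.
1520.4 / 6 = 253.4 px per column.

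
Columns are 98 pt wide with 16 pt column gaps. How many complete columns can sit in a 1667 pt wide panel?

14 columns: 14·98 + 13·16 = 1580 pt ≤ 1667.
15 columns: 1694 pt > 1667. So 14.

14 columns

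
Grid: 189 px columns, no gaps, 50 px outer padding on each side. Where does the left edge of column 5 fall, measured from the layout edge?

806 px

Before column 5: the margin + 4 columns + 4 gaps.
Offset = 50 + 4·(189 + 0) = 50 + 756 = 806 px.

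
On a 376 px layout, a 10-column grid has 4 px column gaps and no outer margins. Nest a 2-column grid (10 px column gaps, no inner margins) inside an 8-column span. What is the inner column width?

376 − 9·4 = 340; ÷10 gives c = 34 px.
8-column span = 8·34 + 7·4 = 300 px.
Subtracting 1 column gap of 10 leaves 290 for 2 columns, so d = 145 px.

145 px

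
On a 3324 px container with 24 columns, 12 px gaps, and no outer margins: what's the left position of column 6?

3324 − 23·12 = 3048; ÷24 gives c = 127 px.
Each column+gutter stride is 139 px; with no margin, 5 of them is 695 px.

695 px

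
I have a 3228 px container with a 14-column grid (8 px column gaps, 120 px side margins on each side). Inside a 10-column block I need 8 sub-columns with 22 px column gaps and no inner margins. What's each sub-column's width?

247.25 px

Subtract both margins: 3228 − 2·120 = 2988 px.
14c + 13·8 = 2988 → 14c = 2884 → c = 206 px.
Span of 10: 10·206 + 9·8 = 2060 + 72 = 2132 px.
8 columns + 7 column gaps: 8d + 7·22 = 2132.
8d = 2132 − 154 = 1978, so d = 247.25 px.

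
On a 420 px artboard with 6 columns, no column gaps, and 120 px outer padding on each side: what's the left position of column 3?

Take off 240 px of margins, leaving 180 px.
6c = 180 → c = 30 px.
Each column+gutter stride is 30 px; 2 of them past the 120 px margin is 120 + 60 = 180 px.

180 px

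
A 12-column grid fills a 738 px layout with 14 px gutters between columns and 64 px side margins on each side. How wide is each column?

38 px

Subtract both margins: 738 − 2·64 = 610 px.
12 columns + 11 gutters: 12c + 11·14 = 610.
12c = 610 − 154 = 456, so c = 38 px.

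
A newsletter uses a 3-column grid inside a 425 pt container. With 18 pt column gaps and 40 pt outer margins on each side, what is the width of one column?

103 pt

Subtract both margins: 425 − 2·40 = 345 pt.
Subtracting 2 column gaps of 18 leaves 309 for 3 columns, so c = 103 pt.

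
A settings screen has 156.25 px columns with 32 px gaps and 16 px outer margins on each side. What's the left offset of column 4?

580.75 px

Each column+gutter stride is 188.25 px; 3 of them past the 16 px margin is 16 + 564.75 = 580.75 px.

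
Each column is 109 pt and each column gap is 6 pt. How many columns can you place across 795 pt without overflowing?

6 columns

Each extra column adds 109 + 6 = 115 pt.
(795 + 6) / 115 = 6.97, so 6 columns fit.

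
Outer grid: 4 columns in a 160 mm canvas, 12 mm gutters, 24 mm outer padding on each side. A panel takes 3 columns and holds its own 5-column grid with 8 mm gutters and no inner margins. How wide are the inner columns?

9.8 mm

Inside the margins: 160 − 48 = 112 mm.
4c + 3·12 = 112 → 4c = 76 → c = 19 mm.
3-column span = 3·19 + 2·12 = 81 mm.
5 columns + 4 gutters: 5d + 4·8 = 81.
5d = 81 − 32 = 49, so d = 9.8 mm.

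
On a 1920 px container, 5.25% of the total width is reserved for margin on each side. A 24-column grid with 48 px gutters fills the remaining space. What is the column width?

25.6 px

1920 × (1 − 2·5.25%) = 1920 × 89.5% = 1718.4 px for the columns.
Subtracting 23 gutters of 48 leaves 614.4 for 24 columns, so c = 25.6 px.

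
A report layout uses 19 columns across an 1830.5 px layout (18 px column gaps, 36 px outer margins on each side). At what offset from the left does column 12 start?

Content = 1830.5 − 2·36 = 1758.5 px.
Subtracting 18 column gaps of 18 leaves 1434.5 for 19 columns, so c = 75.5 px.
Before column 12: the margin + 11 columns + 11 column gaps.
Offset = 36 + 11·(75.5 + 18) = 36 + 1028.5 = 1064.5 px.

1064.5 px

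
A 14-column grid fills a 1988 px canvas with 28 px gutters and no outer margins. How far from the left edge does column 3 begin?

288 px

1988 − 13·28 = 1624; ÷14 gives c = 116 px.
Each column+gutter stride is 144 px; with no margin, 2 of them is 288 px.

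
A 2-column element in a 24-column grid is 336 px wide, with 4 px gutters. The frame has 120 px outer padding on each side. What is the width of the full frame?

4316 px

2 columns + 1 gutter: 2c + 1·4 = 336.
2c = 336 − 4 = 332, so c = 166 px.
Total width: 2·120 + 24·166 + 23·4 = 4316 px.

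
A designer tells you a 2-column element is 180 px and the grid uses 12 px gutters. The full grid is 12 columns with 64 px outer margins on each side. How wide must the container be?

180 − 1·12 = 168; ÷2 gives c = 84 px.
Total width: 2·64 + 12·84 + 11·12 = 1268 px.

1268 px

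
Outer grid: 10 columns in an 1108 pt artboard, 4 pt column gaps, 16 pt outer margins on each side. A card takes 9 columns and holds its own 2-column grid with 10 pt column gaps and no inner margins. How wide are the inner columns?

479 pt

Subtract both margins: 1108 − 2·16 = 1076 pt.
1076 − 9·4 = 1040; ÷10 gives c = 104 pt.
9 columns plus 8 column gaps: 936 + 32 = 968 pt.
2 columns + 1 column gap: 2d + 1·10 = 968.
2d = 968 − 10 = 958, so d = 479 pt.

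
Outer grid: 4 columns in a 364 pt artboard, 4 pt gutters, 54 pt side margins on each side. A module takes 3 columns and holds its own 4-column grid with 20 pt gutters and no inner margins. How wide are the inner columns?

32.75 pt

Take off 108 pt of margins, leaving 256 pt.
4 columns + 3 gutters: 4c + 3·4 = 256.
4c = 256 − 12 = 244, so c = 61 pt.
3-column span = 3·61 + 2·4 = 191 pt.
4 columns + 3 gutters: 4d + 3·20 = 191.
4d = 191 − 60 = 131, so d = 32.75 pt.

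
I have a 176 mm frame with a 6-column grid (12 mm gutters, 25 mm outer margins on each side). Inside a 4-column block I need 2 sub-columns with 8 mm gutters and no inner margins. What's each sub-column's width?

Take off 50 mm of margins, leaving 126 mm.
126 − 5·12 = 66; ÷6 gives c = 11 mm.
4-column span = 4·11 + 3·12 = 80 mm.
2d + 1·8 = 80 → 2d = 72 → d = 36 mm.

36 mm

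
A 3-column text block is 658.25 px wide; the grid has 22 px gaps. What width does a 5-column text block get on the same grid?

1111.75 px

Subtracting 2 gaps of 22 leaves 614.25 for 3 columns, so c = 204.75 px.
5 columns plus 4 gaps: 1023.75 + 88 = 1111.75 px.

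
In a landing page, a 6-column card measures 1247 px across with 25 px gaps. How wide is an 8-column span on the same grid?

1247 − 5·25 = 1122; ÷6 gives c = 187 px.
Span of 8: 8·187 + 7·25 = 1496 + 175 = 1671 px.

1671 px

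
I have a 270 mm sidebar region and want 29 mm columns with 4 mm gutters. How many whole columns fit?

8 columns

Each extra column adds 29 + 4 = 33 mm.
(270 + 4) / 33 = 8.30, so 8 columns fit.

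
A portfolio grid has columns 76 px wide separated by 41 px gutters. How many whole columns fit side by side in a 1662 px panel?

14 columns

k columns need k·76 + (k−1)·41 = k·117 − 41.
k·117 − 41 ≤ 1662 → k ≤ 1703 / 117 ≈ 14.56, so k = 14.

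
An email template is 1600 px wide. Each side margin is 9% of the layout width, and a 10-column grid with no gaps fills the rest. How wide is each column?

131.2 px

Margins: 9% × 1600 = 144 px each, so content = 1600 − 288 = 1312 px.
10c = 1312 → c = 131.2 px.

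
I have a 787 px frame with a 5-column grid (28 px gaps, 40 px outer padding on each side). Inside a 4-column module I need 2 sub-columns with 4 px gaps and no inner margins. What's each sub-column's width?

278 px

Subtract both margins: 787 − 2·40 = 707 px.
5c + 4·28 = 707 → 5c = 595 → c = 119 px.
4-column span = 4·119 + 3·28 = 560 px.
2 columns + 1 gap: 2d + 1·4 = 560.
2d = 560 − 4 = 556, so d = 278 px.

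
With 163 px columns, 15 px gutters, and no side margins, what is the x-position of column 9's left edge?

Before column 9: 8 columns + 8 gutters.
Offset = 8·(163 + 15) = 8·178 = 1424 px.

1424 px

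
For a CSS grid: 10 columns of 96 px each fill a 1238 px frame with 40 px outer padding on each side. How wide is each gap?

22 px

Take off 80 px of margins, leaving 1158 px.
Columns use 960 px, leaving 198 px across 9 gaps = 22 px each.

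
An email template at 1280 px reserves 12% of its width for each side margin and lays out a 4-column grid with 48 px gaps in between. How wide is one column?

207.2 px

Margins: 12% × 1280 = 153.6 px each, so content = 1280 − 307.2 = 972.8 px.
Subtracting 3 gaps of 48 leaves 828.8 for 4 columns, so c = 207.2 px.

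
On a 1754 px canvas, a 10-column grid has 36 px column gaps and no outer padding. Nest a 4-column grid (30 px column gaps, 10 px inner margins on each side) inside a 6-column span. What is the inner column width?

10 columns + 9 column gaps: 10c + 9·36 = 1754.
10c = 1754 − 324 = 1430, so c = 143 px.
Span of 6: 6·143 + 5·36 = 858 + 180 = 1038 px.
Inner content = 1038 − 2·10 = 1018 px.
Subtracting 3 column gaps of 30 leaves 928 for 4 columns, so d = 232 px.

232 px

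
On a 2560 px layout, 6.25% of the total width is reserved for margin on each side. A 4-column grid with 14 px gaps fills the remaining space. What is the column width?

Margins: 6.25% × 2560 = 160 px each, so content = 2560 − 320 = 2240 px.
4 columns + 3 gaps: 4c + 3·14 = 2240.
4c = 2240 − 42 = 2198, so c = 549.5 px.

549.5 px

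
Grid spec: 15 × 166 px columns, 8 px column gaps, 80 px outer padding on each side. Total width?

2762 px

Total width: 2·80 + 15·166 + 14·8 = 2762 px.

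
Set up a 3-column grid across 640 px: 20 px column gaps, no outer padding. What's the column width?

3c + 2·20 = 640 → 3c = 600 → c = 200 px.

200 px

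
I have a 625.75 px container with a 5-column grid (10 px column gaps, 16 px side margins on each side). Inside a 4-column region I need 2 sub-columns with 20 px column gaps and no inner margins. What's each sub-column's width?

226.5 px

Subtract both margins: 625.75 − 2·16 = 593.75 px.
593.75 − 4·10 = 553.75; ÷5 gives c = 110.75 px.
4-column span = 4·110.75 + 3·10 = 473 px.
2d + 1·20 = 473 → 2d = 453 → d = 226.5 px.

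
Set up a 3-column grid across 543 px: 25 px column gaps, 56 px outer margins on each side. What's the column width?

127 px

Content width = 543 − 2·56 = 431 px.
3c + 2·25 = 431 → 3c = 381 → c = 127 px.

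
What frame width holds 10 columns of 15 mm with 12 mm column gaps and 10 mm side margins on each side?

278 mm

Adding margins, columns and gutters: 20 + 150 + 108 = 278 mm.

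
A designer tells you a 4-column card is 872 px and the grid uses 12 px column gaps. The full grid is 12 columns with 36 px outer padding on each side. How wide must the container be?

4c + 3·12 = 872 → 4c = 836 → c = 209 px.
Adding margins, columns and gutters: 72 + 2508 + 132 = 2712 px.

2712 px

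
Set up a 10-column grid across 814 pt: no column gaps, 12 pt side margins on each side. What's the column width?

79 pt

Inside the margins: 814 − 24 = 790 pt.
790 / 10 = 79 pt per column.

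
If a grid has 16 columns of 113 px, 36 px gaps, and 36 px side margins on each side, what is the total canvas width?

Total width: 2·36 + 16·113 + 15·36 = 2420 px.

2420 px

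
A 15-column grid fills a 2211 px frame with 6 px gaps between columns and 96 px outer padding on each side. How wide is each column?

129 px

Take off 192 px of margins, leaving 2019 px.
2019 − 14·6 = 1935; ÷15 gives c = 129 px.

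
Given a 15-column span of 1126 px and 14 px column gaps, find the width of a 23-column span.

15 columns + 14 column gaps: 15c + 14·14 = 1126.
15c = 1126 − 196 = 930, so c = 62 px.
Span of 23: 23·62 + 22·14 = 1426 + 308 = 1734 px.

1734 px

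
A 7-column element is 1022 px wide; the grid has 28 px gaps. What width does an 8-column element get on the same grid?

1022 − 6·28 = 854; ÷7 gives c = 122 px.
8-column span = 8·122 + 7·28 = 1172 px.

1172 px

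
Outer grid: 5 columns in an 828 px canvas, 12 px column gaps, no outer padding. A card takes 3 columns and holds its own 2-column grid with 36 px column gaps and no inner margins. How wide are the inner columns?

828 − 4·12 = 780; ÷5 gives c = 156 px.
Span of 3: 3·156 + 2·12 = 468 + 24 = 492 px.
2 columns + 1 column gap: 2d + 1·36 = 492.
2d = 492 − 36 = 456, so d = 228 px.

228 px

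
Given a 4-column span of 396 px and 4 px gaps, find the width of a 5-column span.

496 px

4 columns + 3 gaps: 4c + 3·4 = 396.
4c = 396 − 12 = 384, so c = 96 px.
Span of 5: 5·96 + 4·4 = 480 + 16 = 496 px.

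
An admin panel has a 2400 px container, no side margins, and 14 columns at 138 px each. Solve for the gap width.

36 px

Columns use 1932 px, leaving 468 px across 13 gaps = 36 px each.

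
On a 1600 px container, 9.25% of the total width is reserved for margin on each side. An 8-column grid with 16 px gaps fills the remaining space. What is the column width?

1600 × (1 − 2·9.25%) = 1600 × 81.5% = 1304 px for the columns.
8c + 7·16 = 1304 → 8c = 1192 → c = 149 px.

149 px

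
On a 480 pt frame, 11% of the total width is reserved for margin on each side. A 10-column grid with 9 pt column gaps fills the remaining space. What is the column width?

Each margin = 11% of 480 = 52.8 pt; content = 480 − 2·52.8 = 374.4 pt.
10c + 9·9 = 374.4 → 10c = 293.4 → c = 29.34 pt.

29.34 pt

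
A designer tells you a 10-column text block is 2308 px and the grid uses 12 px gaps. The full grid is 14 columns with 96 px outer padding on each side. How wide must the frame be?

3428 px

Subtracting 9 gaps of 12 leaves 2200 for 10 columns, so c = 220 px.
Total width: 2·96 + 14·220 + 13·12 = 3428 px.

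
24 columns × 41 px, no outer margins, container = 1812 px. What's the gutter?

24·41 + 23g = 1812 → 23g = 828 → g = 36 px.

36 px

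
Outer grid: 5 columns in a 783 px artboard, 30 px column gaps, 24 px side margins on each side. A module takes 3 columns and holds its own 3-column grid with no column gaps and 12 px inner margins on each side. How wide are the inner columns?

Outer content = 783 − 2·24 = 735 px.
5 columns + 4 column gaps: 5c + 4·30 = 735.
5c = 735 − 120 = 615, so c = 123 px.
Span of 3: 3·123 + 2·30 = 369 + 60 = 429 px.
Inner content = 429 − 2·12 = 405 px.
3d = 405 → d = 135 px.

135 px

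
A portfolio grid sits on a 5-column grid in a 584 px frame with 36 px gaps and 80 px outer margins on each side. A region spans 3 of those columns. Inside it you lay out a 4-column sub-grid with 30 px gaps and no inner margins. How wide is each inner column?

37.5 px

Take off 160 px of margins, leaving 424 px.
5c + 4·36 = 424 → 5c = 280 → c = 56 px.
3 columns plus 2 gaps: 168 + 72 = 240 px.
240 − 3·30 = 150; ÷4 gives d = 37.5 px.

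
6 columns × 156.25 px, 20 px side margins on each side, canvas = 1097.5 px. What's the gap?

Take off 40 px of margins, leaving 1057.5 px.
Columns use 937.5 px, leaving 120 px across 5 gaps = 24 px each.

24 px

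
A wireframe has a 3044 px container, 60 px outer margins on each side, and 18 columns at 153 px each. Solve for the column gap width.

10 px

Inside the margins: 3044 − 120 = 2924 px.
18·153 + 17g = 2924 → 17g = 170 → g = 10 px.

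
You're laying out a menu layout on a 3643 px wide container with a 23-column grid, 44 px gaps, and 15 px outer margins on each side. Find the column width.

Subtract both margins: 3643 − 2·15 = 3613 px.
23 columns + 22 gaps: 23c + 22·44 = 3613.
23c = 3613 − 968 = 2645, so c = 115 px.

115 px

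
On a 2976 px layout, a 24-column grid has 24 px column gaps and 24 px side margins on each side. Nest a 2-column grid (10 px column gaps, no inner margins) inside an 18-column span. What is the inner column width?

Inside the margins: 2976 − 48 = 2928 px.
24 columns + 23 column gaps: 24c + 23·24 = 2928.
24c = 2928 − 552 = 2376, so c = 99 px.
18 columns plus 17 column gaps: 1782 + 408 = 2190 px.
2190 − 1·10 = 2180; ÷2 gives d = 1090 px.

1090 px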